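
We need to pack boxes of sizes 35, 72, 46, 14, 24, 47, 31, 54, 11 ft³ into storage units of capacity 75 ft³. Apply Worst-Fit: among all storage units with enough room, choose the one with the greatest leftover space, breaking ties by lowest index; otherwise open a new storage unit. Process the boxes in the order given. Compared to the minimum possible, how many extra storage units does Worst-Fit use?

1

Worst-Fit: [35,14] [72] [46,24] [47] [31,11] [54] → 6 storage units.
Total size 334 ft³; any packing needs at least ⌈334/75⌉ = 5 storage units.
An optimal packing achieves that bound: [72] [54,14] [47,24] [46,11] [35,31] → 5 storage units.
Excess: 6 − 5 = 1.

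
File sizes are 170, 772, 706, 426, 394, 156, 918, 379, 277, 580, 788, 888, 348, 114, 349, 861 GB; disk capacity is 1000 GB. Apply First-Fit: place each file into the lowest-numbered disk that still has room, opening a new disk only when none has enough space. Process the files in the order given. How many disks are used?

170 GB → disk 1 (remaining 830 GB)
772 GB → disk 1 (remaining 58 GB)
706 GB → disk 2 (remaining 294 GB)
426 GB → disk 3 (remaining 574 GB)
394 GB → disk 3 (remaining 180 GB)
156 GB → disk 2 (remaining 138 GB)
918 GB → disk 4 (remaining 82 GB)
379 GB → disk 5 (remaining 621 GB)
277 GB → disk 5 (remaining 344 GB)
580 GB → disk 6 (remaining 420 GB)
788 GB → disk 7 (remaining 212 GB)
888 GB → disk 8 (remaining 112 GB)
348 GB → disk 6 (remaining 72 GB)
114 GB → disk 2 (remaining 24 GB)
349 GB → disk 9 (remaining 651 GB)
861 GB → disk 10 (remaining 139 GB)

10 disks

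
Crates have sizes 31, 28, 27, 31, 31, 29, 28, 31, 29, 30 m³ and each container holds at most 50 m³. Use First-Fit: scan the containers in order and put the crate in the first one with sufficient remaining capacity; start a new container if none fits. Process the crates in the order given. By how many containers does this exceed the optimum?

0

First-Fit: [31] [28] [27] [31] [31] [29] [28] [31] [29] [30] → 10 containers.
10 crates exceed 25 m³ (half the capacity), and no two of those can share a container, so at least 10 containers are needed.
So 10 is already optimal.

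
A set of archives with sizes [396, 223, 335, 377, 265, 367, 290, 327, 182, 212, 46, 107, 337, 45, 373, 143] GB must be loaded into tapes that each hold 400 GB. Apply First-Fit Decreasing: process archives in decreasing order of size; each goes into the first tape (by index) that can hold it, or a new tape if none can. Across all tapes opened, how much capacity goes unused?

Sorted descending: 396, 377, 373, 367, 337, 335, 327, 290, 265, 223, 212, 182, 143, 107, 46, 45.
396 GB → tape 1 (remaining 4 GB)
377 GB → tape 2 (remaining 23 GB)
373 GB → tape 3 (remaining 27 GB)
367 GB → tape 4 (remaining 33 GB)
337 GB → tape 5 (remaining 63 GB)
335 GB → tape 6 (remaining 65 GB)
327 GB → tape 7 (remaining 73 GB)
290 GB → tape 8 (remaining 110 GB)
265 GB → tape 9 (remaining 135 GB)
223 GB → tape 10 (remaining 177 GB)
212 GB → tape 11 (remaining 188 GB)
182 GB → tape 11 (remaining 6 GB)
143 GB → tape 10 (remaining 34 GB)
107 GB → tape 8 (remaining 3 GB)
46 GB → tape 5 (remaining 17 GB)
45 GB → tape 6 (remaining 20 GB)
11 tapes × 400 GB = 4400 GB; used 4025 GB; unused 375 GB.

375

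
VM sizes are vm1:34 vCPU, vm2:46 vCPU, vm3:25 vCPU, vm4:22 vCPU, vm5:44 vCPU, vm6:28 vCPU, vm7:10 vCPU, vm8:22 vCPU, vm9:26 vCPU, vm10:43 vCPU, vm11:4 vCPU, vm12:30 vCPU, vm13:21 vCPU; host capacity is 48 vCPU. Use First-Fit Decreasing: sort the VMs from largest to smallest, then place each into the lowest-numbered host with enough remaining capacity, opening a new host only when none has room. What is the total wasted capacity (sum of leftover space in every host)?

Sorted descending: 46, 44, 43, 34, 30, 28, 26, 25, 22, 22, 21, 10, 4.
host 1: place 46 vCPU, 2 vCPU left
host 2: place 44 vCPU, 4 vCPU left
host 3: place 43 vCPU, 5 vCPU left
host 4: place 34 vCPU, 14 vCPU left
host 5: place 30 vCPU, 18 vCPU left
host 6: place 28 vCPU, 20 vCPU left
host 7: place 26 vCPU, 22 vCPU left
host 8: place 25 vCPU, 23 vCPU left
host 7: place 22 vCPU, 0 vCPU left
host 8: place 22 vCPU, 1 vCPU left
host 9: place 21 vCPU, 27 vCPU left
host 4: place 10 vCPU, 4 vCPU left
host 2: place 4 vCPU, 0 vCPU left
9 hosts × 48 vCPU = 432 vCPU; used 355 vCPU; unused 77 vCPU.

77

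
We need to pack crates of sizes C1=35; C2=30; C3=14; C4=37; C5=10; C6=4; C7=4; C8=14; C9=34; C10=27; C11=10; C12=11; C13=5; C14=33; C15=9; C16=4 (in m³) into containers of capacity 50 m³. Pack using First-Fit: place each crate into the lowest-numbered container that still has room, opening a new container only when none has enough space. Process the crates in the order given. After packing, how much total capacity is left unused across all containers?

container 1: place C1 (35 m³), 15 m³ left
container 2: place C2 (30 m³), 20 m³ left
container 1: place C3 (14 m³), 1 m³ left
container 3: place C4 (37 m³), 13 m³ left
container 2: place C5 (10 m³), 10 m³ left
container 2: place C6 (4 m³), 6 m³ left
container 2: place C7 (4 m³), 2 m³ left
container 4: place C8 (14 m³), 36 m³ left
container 4: place C9 (34 m³), 2 m³ left
container 5: place C10 (27 m³), 23 m³ left
container 3: place C11 (10 m³), 3 m³ left
container 5: place C12 (11 m³), 12 m³ left
container 5: place C13 (5 m³), 7 m³ left
container 6: place C14 (33 m³), 17 m³ left
container 6: place C15 (9 m³), 8 m³ left
container 5: place C16 (4 m³), 3 m³ left
6 containers × 50 m³ = 300 m³; used 281 m³; unused 19 m³.

19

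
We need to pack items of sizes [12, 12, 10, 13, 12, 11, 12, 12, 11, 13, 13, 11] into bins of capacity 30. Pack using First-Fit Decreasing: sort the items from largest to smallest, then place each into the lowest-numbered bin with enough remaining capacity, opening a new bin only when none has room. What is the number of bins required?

Sorted descending: 13, 13, 13, 12, 12, 12, 12, 12, 11, 11, 11, 10.
Put 13 in bin 1; 17 remain.
Put 13 in bin 1; 4 remain.
Put 13 in bin 2; 17 remain.
Put 12 in bin 2; 5 remain.
Put 12 in bin 3; 18 remain.
Put 12 in bin 3; 6 remain.
Put 12 in bin 4; 18 remain.
Put 12 in bin 4; 6 remain.
Put 11 in bin 5; 19 remain.
Put 11 in bin 5; 8 remain.
Put 11 in bin 6; 19 remain.
Put 10 in bin 6; 9 remain.
Final bins: [13,13] [13,12] [12,12] [12,12] [11,11] [11,10].

6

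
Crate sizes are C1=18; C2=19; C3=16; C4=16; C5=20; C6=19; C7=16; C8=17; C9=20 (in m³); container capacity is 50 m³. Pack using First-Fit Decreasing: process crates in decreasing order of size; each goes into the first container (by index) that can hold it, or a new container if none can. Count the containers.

Sorted descending: 20, 20, 19, 19, 18, 17, 16, 16, 16.
20 m³ → container 1 (remaining 30 m³)
20 m³ → container 1 (remaining 10 m³)
19 m³ → container 2 (remaining 31 m³)
19 m³ → container 2 (remaining 12 m³)
18 m³ → container 3 (remaining 32 m³)
17 m³ → container 3 (remaining 15 m³)
16 m³ → container 4 (remaining 34 m³)
16 m³ → container 4 (remaining 18 m³)
16 m³ → container 4 (remaining 2 m³)
Final containers: [20,20] [19,19] [18,17] [16,16,16].

4 containers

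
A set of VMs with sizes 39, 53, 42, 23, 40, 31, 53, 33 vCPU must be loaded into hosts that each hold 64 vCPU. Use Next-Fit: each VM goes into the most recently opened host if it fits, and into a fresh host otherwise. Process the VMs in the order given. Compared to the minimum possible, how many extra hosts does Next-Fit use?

1

Next-Fit: [39] [53] [42] [23,40] [31] [53] [33] → 7 hosts.
6 VMs exceed 32 vCPU (half the capacity), and no two of those can share a host, so at least 6 hosts are needed.
An optimal packing achieves that bound: [53] [53] [42] [40,23] [39] [33,31] → 6 hosts.
Excess: 7 − 6 = 1.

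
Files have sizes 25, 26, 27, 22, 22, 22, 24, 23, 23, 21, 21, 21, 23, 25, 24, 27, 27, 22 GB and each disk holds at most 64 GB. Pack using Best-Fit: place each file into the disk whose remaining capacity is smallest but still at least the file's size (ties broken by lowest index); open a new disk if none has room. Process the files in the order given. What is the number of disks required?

9 disks

25 GB → disk 1 (remaining 39 GB)
26 GB → disk 1 (remaining 13 GB)
27 GB → disk 2 (remaining 37 GB)
22 GB → disk 2 (remaining 15 GB)
22 GB → disk 3 (remaining 42 GB)
22 GB → disk 3 (remaining 20 GB)
24 GB → disk 4 (remaining 40 GB)
23 GB → disk 4 (remaining 17 GB)
23 GB → disk 5 (remaining 41 GB)
21 GB → disk 5 (remaining 20 GB)
21 GB → disk 6 (remaining 43 GB)
21 GB → disk 6 (remaining 22 GB)
23 GB → disk 7 (remaining 41 GB)
25 GB → disk 7 (remaining 16 GB)
24 GB → disk 8 (remaining 40 GB)
27 GB → disk 8 (remaining 13 GB)
27 GB → disk 9 (remaining 37 GB)
22 GB → disk 6 (remaining 0 GB)
Final disks: [25,26] [27,22] [22,22] [24,23] [23,21] [21,21,22] [23,25] [24,27] [27].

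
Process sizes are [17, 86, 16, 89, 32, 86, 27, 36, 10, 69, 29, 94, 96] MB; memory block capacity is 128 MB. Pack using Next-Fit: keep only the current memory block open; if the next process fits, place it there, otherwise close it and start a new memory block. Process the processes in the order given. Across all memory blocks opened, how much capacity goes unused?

81

17 MB → memory block 1 (remaining 111 MB)
86 MB → memory block 1 (remaining 25 MB)
16 MB → memory block 1 (remaining 9 MB)
89 MB → memory block 2 (remaining 39 MB)
32 MB → memory block 2 (remaining 7 MB)
86 MB → memory block 3 (remaining 42 MB)
27 MB → memory block 3 (remaining 15 MB)
36 MB → memory block 4 (remaining 92 MB)
10 MB → memory block 4 (remaining 82 MB)
69 MB → memory block 4 (remaining 13 MB)
29 MB → memory block 5 (remaining 99 MB)
94 MB → memory block 5 (remaining 5 MB)
96 MB → memory block 6 (remaining 32 MB)
6 memory blocks × 128 MB = 768 MB; used 687 MB; unused 81 MB.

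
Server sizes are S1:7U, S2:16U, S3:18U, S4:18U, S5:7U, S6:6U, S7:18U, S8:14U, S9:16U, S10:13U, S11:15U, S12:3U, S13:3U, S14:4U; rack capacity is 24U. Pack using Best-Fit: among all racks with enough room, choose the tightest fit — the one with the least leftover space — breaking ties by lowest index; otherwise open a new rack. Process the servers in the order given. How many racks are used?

rack 1: place S1 (7U), 17U left
rack 1: place S2 (16U), 1U left
rack 2: place S3 (18U), 6U left
rack 3: place S4 (18U), 6U left
rack 4: place S5 (7U), 17U left
rack 2: place S6 (6U), 0U left
rack 5: place S7 (18U), 6U left
rack 4: place S8 (14U), 3U left
rack 6: place S9 (16U), 8U left
rack 7: place S10 (13U), 11U left
rack 8: place S11 (15U), 9U left
rack 4: place S12 (3U), 0U left
rack 3: place S13 (3U), 3U left
rack 5: place S14 (4U), 2U left
Final racks: [7,16] [18,6] [18,3] [7,14,3] [18,4] [16] [13] [15].

8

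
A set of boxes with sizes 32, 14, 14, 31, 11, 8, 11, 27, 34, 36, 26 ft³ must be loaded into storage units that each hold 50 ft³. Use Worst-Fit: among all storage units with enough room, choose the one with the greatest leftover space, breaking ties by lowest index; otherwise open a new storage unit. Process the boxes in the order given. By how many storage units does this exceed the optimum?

1

Worst-Fit: [32,14] [14,31] [11,8,11] [27] [34] [36] [26] → 7 storage units.
6 boxes exceed 25 ft³ (half the capacity), and no two of those can share a storage unit, so at least 6 storage units are needed.
An optimal packing achieves that bound: [36,14] [34,14] [32,11] [31,11,8] [27] [26] → 6 storage units.
Excess: 7 − 6 = 1.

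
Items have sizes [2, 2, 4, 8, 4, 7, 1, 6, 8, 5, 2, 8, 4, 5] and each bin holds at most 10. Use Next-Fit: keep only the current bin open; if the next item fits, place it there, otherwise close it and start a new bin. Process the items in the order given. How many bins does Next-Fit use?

9

2 → bin 1 (remaining 8)
2 → bin 1 (remaining 6)
4 → bin 1 (remaining 2)
8 → bin 2 (remaining 2)
4 → bin 3 (remaining 6)
7 → bin 4 (remaining 3)
1 → bin 4 (remaining 2)
6 → bin 5 (remaining 4)
8 → bin 6 (remaining 2)
5 → bin 7 (remaining 5)
2 → bin 7 (remaining 3)
8 → bin 8 (remaining 2)
4 → bin 9 (remaining 6)
5 → bin 9 (remaining 1)
Final bins: [2,2,4] [8] [4] [7,1] [6] [8] [5,2] [8] [4,5].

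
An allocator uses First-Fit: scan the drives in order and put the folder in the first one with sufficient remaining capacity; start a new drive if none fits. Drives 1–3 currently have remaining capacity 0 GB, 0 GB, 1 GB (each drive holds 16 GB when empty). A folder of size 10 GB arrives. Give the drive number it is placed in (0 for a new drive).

No drive has ≥ 10 GB free, so a new drive is opened.

0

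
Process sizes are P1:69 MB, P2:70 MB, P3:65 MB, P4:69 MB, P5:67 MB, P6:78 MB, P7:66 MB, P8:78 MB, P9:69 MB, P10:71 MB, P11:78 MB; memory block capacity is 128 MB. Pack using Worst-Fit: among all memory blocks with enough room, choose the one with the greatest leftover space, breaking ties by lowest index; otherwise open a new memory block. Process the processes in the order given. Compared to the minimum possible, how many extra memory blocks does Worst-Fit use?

Worst-Fit: [69] [70] [65] [69] [67] [78] [66] [78] [69] [71] [78] → 11 memory blocks.
11 processes exceed 64 MB (half the capacity), and no two of those can share a memory block, so at least 11 memory blocks are needed.
So 11 is already optimal.

0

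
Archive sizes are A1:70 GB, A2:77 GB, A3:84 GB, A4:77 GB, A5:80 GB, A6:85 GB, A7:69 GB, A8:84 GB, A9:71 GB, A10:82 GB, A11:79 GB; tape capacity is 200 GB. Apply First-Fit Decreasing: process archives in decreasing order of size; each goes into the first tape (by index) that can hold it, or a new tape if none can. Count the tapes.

Sorted descending: 85, 84, 84, 82, 80, 79, 77, 77, 71, 70, 69.
tape 1: place 85 GB, 115 GB left
tape 1: place 84 GB, 31 GB left
tape 2: place 84 GB, 116 GB left
tape 2: place 82 GB, 34 GB left
tape 3: place 80 GB, 120 GB left
tape 3: place 79 GB, 41 GB left
tape 4: place 77 GB, 123 GB left
tape 4: place 77 GB, 46 GB left
tape 5: place 71 GB, 129 GB left
tape 5: place 70 GB, 59 GB left
tape 6: place 69 GB, 131 GB left

6 tapes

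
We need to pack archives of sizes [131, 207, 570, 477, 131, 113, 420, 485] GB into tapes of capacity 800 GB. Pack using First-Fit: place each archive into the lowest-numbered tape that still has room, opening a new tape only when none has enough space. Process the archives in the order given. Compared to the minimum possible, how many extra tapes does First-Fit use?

1

First-Fit: [131,207,131,113] [570] [477] [420] [485] → 5 tapes.
Total size 2534 GB; any packing needs at least ⌈2534/800⌉ = 4 tapes.
An optimal packing achieves that bound: [570,207] [485,131,131] [477,113] [420] → 4 tapes.
Excess: 5 − 4 = 1.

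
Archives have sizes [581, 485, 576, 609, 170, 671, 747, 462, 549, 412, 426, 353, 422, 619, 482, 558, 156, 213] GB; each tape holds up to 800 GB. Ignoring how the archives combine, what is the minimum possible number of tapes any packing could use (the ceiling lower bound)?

Total size = 581 + 485 + 576 + 609 + 170 + 671 + 747 + 462 + 549 + 412 + 426 + 353 + 422 + 619 + 482 + 558 + 156 + 213 = 8491 GB.
⌈8491 / 800⌉ = 11.

11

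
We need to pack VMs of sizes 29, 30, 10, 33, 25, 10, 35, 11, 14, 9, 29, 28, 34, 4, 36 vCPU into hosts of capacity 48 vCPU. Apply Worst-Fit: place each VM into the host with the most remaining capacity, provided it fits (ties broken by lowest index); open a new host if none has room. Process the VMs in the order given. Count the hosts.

9

host 1: place 29 vCPU, 19 vCPU left
host 2: place 30 vCPU, 18 vCPU left
host 1: place 10 vCPU, 9 vCPU left
host 3: place 33 vCPU, 15 vCPU left
host 4: place 25 vCPU, 23 vCPU left
host 4: place 10 vCPU, 13 vCPU left
host 5: place 35 vCPU, 13 vCPU left
host 2: place 11 vCPU, 7 vCPU left
host 3: place 14 vCPU, 1 vCPU left
host 4: place 9 vCPU, 4 vCPU left
host 6: place 29 vCPU, 19 vCPU left
host 7: place 28 vCPU, 20 vCPU left
host 8: place 34 vCPU, 14 vCPU left
host 7: place 4 vCPU, 16 vCPU left
host 9: place 36 vCPU, 12 vCPU left
Final hosts: [29,10] [30,11] [33,14] [25,10,9] [35] [29] [28,4] [34] [36].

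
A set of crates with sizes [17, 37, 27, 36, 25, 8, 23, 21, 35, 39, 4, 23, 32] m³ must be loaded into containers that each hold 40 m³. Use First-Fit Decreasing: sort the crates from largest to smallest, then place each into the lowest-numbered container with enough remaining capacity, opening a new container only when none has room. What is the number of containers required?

Sorted descending: 39, 37, 36, 35, 32, 27, 25, 23, 23, 21, 17, 8, 4.
39 m³ → container 1 (remaining 1 m³)
37 m³ → container 2 (remaining 3 m³)
36 m³ → container 3 (remaining 4 m³)
35 m³ → container 4 (remaining 5 m³)
32 m³ → container 5 (remaining 8 m³)
27 m³ → container 6 (remaining 13 m³)
25 m³ → container 7 (remaining 15 m³)
23 m³ → container 8 (remaining 17 m³)
23 m³ → container 9 (remaining 17 m³)
21 m³ → container 10 (remaining 19 m³)
17 m³ → container 8 (remaining 0 m³)
8 m³ → container 5 (remaining 0 m³)
4 m³ → container 3 (remaining 0 m³)

10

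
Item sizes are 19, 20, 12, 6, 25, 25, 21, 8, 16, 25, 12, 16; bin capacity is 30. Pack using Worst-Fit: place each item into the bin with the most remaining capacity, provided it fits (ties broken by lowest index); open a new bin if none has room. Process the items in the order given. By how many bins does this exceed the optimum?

Worst-Fit: [19] [20] [12,6,8] [25] [25] [21] [16,12] [25] [16] → 9 bins.
8 items exceed 15 (half the capacity), and no two of those can share a bin, so at least 8 bins are needed.
An optimal packing achieves that bound: [25] [25] [25] [21,8] [20,6] [19] [16,12] [16,12] → 8 bins.
Excess: 9 − 8 = 1.

1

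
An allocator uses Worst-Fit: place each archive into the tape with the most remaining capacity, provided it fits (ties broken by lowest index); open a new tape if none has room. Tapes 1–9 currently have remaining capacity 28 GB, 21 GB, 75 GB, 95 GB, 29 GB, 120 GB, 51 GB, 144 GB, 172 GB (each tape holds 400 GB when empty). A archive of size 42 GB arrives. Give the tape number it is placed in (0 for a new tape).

Tapes with room: tape 3 (75 GB), tape 4 (95 GB), tape 6 (120 GB), tape 7 (51 GB), tape 8 (144 GB), tape 9 (172 GB).
Most room is tape 9 with 172 GB free.

9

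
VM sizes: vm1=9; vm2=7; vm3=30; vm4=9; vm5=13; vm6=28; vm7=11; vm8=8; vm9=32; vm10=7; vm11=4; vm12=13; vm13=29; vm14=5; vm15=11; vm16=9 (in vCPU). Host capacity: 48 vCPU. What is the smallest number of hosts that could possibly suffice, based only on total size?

Total size = 9 + 7 + 30 + 9 + 13 + 28 + 11 + 8 + 32 + 7 + 4 + 13 + 29 + 5 + 11 + 9 = 225 vCPU.
⌈225 / 48⌉ = 5.

5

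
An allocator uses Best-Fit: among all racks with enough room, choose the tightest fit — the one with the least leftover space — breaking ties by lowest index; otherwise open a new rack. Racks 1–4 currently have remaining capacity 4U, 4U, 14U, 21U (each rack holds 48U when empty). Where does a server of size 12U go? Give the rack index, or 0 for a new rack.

Racks with room: rack 3 (14U), rack 4 (21U).
Tightest fit is rack 3 with 14U free.

3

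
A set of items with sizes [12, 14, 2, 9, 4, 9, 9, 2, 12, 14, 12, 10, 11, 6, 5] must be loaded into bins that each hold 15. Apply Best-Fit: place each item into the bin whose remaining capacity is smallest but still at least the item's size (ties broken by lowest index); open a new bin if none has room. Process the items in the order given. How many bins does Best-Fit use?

Put 12 in bin 1; 3 remain.
Put 14 in bin 2; 1 remain.
Put 2 in bin 1; 1 remain.
Put 9 in bin 3; 6 remain.
Put 4 in bin 3; 2 remain.
Put 9 in bin 4; 6 remain.
Put 9 in bin 5; 6 remain.
Put 2 in bin 3; 0 remain.
Put 12 in bin 6; 3 remain.
Put 14 in bin 7; 1 remain.
Put 12 in bin 8; 3 remain.
Put 10 in bin 9; 5 remain.
Put 11 in bin 10; 4 remain.
Put 6 in bin 4; 0 remain.
Put 5 in bin 9; 0 remain.
Final bins: [12,2] [14] [9,4,2] [9,6] [9] [12] [14] [12] [10,5] [11].

10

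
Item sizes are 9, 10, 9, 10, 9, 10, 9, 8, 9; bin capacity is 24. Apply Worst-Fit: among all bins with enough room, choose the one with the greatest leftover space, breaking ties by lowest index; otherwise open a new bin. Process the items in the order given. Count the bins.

9 → bin 1 (remaining 15)
10 → bin 1 (remaining 5)
9 → bin 2 (remaining 15)
10 → bin 2 (remaining 5)
9 → bin 3 (remaining 15)
10 → bin 3 (remaining 5)
9 → bin 4 (remaining 15)
8 → bin 4 (remaining 7)
9 → bin 5 (remaining 15)
Final bins: [9,10] [9,10] [9,10] [9,8] [9].

5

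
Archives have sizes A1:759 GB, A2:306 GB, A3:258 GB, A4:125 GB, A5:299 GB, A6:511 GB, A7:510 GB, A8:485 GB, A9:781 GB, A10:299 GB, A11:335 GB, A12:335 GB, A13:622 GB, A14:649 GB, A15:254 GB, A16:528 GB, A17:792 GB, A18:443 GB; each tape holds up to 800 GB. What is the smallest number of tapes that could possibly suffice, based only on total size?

11

Total size = 759 + 306 + 258 + 125 + 299 + 511 + 510 + 485 + 781 + 299 + 335 + 335 + 622 + 649 + 254 + 528 + 792 + 443 = 8291 GB.
⌈8291 / 800⌉ = 11.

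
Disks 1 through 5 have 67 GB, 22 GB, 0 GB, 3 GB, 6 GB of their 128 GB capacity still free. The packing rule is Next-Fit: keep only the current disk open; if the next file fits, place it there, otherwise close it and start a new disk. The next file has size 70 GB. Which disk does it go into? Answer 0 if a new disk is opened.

Next-Fit only looks at disk 5, which has 6 GB free.
70 GB does not fit, so a new disk is opened.

0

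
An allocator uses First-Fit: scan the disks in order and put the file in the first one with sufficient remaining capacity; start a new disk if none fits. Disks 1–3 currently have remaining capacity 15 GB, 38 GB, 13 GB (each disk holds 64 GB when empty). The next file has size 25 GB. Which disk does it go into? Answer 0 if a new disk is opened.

2

Disks with room: disk 2 (38 GB).
The first with room is disk 2.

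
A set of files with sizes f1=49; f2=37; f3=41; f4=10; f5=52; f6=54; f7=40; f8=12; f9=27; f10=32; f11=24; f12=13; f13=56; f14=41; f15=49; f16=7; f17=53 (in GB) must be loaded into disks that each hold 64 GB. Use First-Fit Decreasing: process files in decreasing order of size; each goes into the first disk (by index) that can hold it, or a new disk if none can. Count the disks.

11

Sorted descending: 56, 54, 53, 52, 49, 49, 41, 41, 40, 37, 32, 27, 24, 13, 12, 10, 7.
Put 56 GB in disk 1; 8 GB remain.
Put 54 GB in disk 2; 10 GB remain.
Put 53 GB in disk 3; 11 GB remain.
Put 52 GB in disk 4; 12 GB remain.
Put 49 GB in disk 5; 15 GB remain.
Put 49 GB in disk 6; 15 GB remain.
Put 41 GB in disk 7; 23 GB remain.
Put 41 GB in disk 8; 23 GB remain.
Put 40 GB in disk 9; 24 GB remain.
Put 37 GB in disk 10; 27 GB remain.
Put 32 GB in disk 11; 32 GB remain.
Put 27 GB in disk 10; 0 GB remain.
Put 24 GB in disk 9; 0 GB remain.
Put 13 GB in disk 5; 2 GB remain.
Put 12 GB in disk 4; 0 GB remain.
Put 10 GB in disk 2; 0 GB remain.
Put 7 GB in disk 1; 1 GB remain.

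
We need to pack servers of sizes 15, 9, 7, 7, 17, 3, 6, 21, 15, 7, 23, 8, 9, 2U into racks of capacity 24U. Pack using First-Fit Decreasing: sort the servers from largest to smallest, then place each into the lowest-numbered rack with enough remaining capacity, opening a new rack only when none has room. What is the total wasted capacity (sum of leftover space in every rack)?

Sorted descending: 23, 21, 17, 15, 15, 9, 9, 8, 7, 7, 7, 6, 3, 2.
Put 23U in rack 1; 1U remain.
Put 21U in rack 2; 3U remain.
Put 17U in rack 3; 7U remain.
Put 15U in rack 4; 9U remain.
Put 15U in rack 5; 9U remain.
Put 9U in rack 4; 0U remain.
Put 9U in rack 5; 0U remain.
Put 8U in rack 6; 16U remain.
Put 7U in rack 3; 0U remain.
Put 7U in rack 6; 9U remain.
Put 7U in rack 6; 2U remain.
Put 6U in rack 7; 18U remain.
Put 3U in rack 2; 0U remain.
Put 2U in rack 6; 0U remain.
7 racks × 24U = 168U; used 149U; unused 19U.

19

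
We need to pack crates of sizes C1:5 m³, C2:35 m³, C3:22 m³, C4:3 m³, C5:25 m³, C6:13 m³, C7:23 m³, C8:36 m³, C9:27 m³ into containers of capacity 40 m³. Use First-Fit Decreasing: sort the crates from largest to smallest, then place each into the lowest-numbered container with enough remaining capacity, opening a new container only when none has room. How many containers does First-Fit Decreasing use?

6

Sorted descending: 36, 35, 27, 25, 23, 22, 13, 5, 3.
36 m³ → container 1 (remaining 4 m³)
35 m³ → container 2 (remaining 5 m³)
27 m³ → container 3 (remaining 13 m³)
25 m³ → container 4 (remaining 15 m³)
23 m³ → container 5 (remaining 17 m³)
22 m³ → container 6 (remaining 18 m³)
13 m³ → container 3 (remaining 0 m³)
5 m³ → container 2 (remaining 0 m³)
3 m³ → container 1 (remaining 1 m³)
Final containers: [36,3] [35,5] [27,13] [25] [23] [22].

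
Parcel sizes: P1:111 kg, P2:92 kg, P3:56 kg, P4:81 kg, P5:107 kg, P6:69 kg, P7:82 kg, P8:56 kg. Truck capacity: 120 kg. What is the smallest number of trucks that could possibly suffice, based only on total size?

6 trucks

Total size = 111 + 92 + 56 + 81 + 107 + 69 + 82 + 56 = 654 kg.
⌈654 / 120⌉ = 6.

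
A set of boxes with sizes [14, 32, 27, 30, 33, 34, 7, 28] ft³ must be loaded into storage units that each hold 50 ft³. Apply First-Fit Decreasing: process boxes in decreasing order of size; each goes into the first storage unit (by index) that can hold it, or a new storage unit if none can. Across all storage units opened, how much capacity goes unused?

Sorted descending: 34, 33, 32, 30, 28, 27, 14, 7.
34 ft³ → storage unit 1 (remaining 16 ft³)
33 ft³ → storage unit 2 (remaining 17 ft³)
32 ft³ → storage unit 3 (remaining 18 ft³)
30 ft³ → storage unit 4 (remaining 20 ft³)
28 ft³ → storage unit 5 (remaining 22 ft³)
27 ft³ → storage unit 6 (remaining 23 ft³)
14 ft³ → storage unit 1 (remaining 2 ft³)
7 ft³ → storage unit 2 (remaining 10 ft³)
6 storage units × 50 ft³ = 300 ft³; used 205 ft³; unused 95 ft³.

95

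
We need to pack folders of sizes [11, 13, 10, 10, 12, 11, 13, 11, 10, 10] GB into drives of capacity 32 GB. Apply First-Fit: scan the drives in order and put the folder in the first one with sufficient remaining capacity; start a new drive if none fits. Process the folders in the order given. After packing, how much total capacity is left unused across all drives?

17

Put 11 GB in drive 1; 21 GB remain.
Put 13 GB in drive 1; 8 GB remain.
Put 10 GB in drive 2; 22 GB remain.
Put 10 GB in drive 2; 12 GB remain.
Put 12 GB in drive 2; 0 GB remain.
Put 11 GB in drive 3; 21 GB remain.
Put 13 GB in drive 3; 8 GB remain.
Put 11 GB in drive 4; 21 GB remain.
Put 10 GB in drive 4; 11 GB remain.
Put 10 GB in drive 4; 1 GB remain.
4 drives × 32 GB = 128 GB; used 111 GB; unused 17 GB.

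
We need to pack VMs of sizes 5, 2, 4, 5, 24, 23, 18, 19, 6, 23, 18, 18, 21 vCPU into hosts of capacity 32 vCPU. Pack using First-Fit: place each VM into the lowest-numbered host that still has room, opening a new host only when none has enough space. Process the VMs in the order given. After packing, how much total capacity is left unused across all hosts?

102

Put 5 vCPU in host 1; 27 vCPU remain.
Put 2 vCPU in host 1; 25 vCPU remain.
Put 4 vCPU in host 1; 21 vCPU remain.
Put 5 vCPU in host 1; 16 vCPU remain.
Put 24 vCPU in host 2; 8 vCPU remain.
Put 23 vCPU in host 3; 9 vCPU remain.
Put 18 vCPU in host 4; 14 vCPU remain.
Put 19 vCPU in host 5; 13 vCPU remain.
Put 6 vCPU in host 1; 10 vCPU remain.
Put 23 vCPU in host 6; 9 vCPU remain.
Put 18 vCPU in host 7; 14 vCPU remain.
Put 18 vCPU in host 8; 14 vCPU remain.
Put 21 vCPU in host 9; 11 vCPU remain.
9 hosts × 32 vCPU = 288 vCPU; used 186 vCPU; unused 102 vCPU.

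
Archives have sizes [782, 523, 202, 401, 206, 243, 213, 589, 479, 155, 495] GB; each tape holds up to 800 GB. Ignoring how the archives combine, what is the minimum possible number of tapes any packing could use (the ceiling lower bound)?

Total size = 782 + 523 + 202 + 401 + 206 + 243 + 213 + 589 + 479 + 155 + 495 = 4288 GB.
⌈4288 / 800⌉ = 6.

6 tapes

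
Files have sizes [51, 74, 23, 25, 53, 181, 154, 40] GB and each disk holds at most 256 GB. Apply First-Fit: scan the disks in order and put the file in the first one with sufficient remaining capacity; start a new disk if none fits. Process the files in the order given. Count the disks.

disk 1: place 51 GB, 205 GB left
disk 1: place 74 GB, 131 GB left
disk 1: place 23 GB, 108 GB left
disk 1: place 25 GB, 83 GB left
disk 1: place 53 GB, 30 GB left
disk 2: place 181 GB, 75 GB left
disk 3: place 154 GB, 102 GB left
disk 2: place 40 GB, 35 GB left
Final disks: [51,74,23,25,53] [181,40] [154].

3 disks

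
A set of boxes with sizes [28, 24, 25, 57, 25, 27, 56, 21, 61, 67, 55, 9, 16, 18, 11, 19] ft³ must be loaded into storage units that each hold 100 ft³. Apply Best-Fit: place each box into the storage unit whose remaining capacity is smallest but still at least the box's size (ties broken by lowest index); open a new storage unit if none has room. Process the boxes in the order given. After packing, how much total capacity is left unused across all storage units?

storage unit 1: place 28 ft³, 72 ft³ left
storage unit 1: place 24 ft³, 48 ft³ left
storage unit 1: place 25 ft³, 23 ft³ left
storage unit 2: place 57 ft³, 43 ft³ left
storage unit 2: place 25 ft³, 18 ft³ left
storage unit 3: place 27 ft³, 73 ft³ left
storage unit 3: place 56 ft³, 17 ft³ left
storage unit 1: place 21 ft³, 2 ft³ left
storage unit 4: place 61 ft³, 39 ft³ left
storage unit 5: place 67 ft³, 33 ft³ left
storage unit 6: place 55 ft³, 45 ft³ left
storage unit 3: place 9 ft³, 8 ft³ left
storage unit 2: place 16 ft³, 2 ft³ left
storage unit 5: place 18 ft³, 15 ft³ left
storage unit 5: place 11 ft³, 4 ft³ left
storage unit 4: place 19 ft³, 20 ft³ left
6 storage units × 100 ft³ = 600 ft³; used 519 ft³; unused 81 ft³.

81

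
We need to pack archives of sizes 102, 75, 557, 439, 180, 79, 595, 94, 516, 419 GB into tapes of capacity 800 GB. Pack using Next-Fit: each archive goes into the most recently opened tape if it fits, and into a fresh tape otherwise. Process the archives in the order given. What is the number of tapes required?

5

Put 102 GB in tape 1; 698 GB remain.
Put 75 GB in tape 1; 623 GB remain.
Put 557 GB in tape 1; 66 GB remain.
Put 439 GB in tape 2; 361 GB remain.
Put 180 GB in tape 2; 181 GB remain.
Put 79 GB in tape 2; 102 GB remain.
Put 595 GB in tape 3; 205 GB remain.
Put 94 GB in tape 3; 111 GB remain.
Put 516 GB in tape 4; 284 GB remain.
Put 419 GB in tape 5; 381 GB remain.
Final tapes: [102,75,557] [439,180,79] [595,94] [516] [419].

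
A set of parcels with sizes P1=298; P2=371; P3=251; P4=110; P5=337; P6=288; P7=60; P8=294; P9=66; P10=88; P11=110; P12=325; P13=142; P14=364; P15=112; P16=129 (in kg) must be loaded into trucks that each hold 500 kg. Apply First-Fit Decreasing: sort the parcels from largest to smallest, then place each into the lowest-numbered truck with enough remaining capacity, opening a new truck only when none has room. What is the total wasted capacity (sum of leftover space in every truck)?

Sorted descending: 371, 364, 337, 325, 298, 294, 288, 251, 142, 129, 112, 110, 110, 88, 66, 60.
371 kg → truck 1 (remaining 129 kg)
364 kg → truck 2 (remaining 136 kg)
337 kg → truck 3 (remaining 163 kg)
325 kg → truck 4 (remaining 175 kg)
298 kg → truck 5 (remaining 202 kg)
294 kg → truck 6 (remaining 206 kg)
288 kg → truck 7 (remaining 212 kg)
251 kg → truck 8 (remaining 249 kg)
142 kg → truck 3 (remaining 21 kg)
129 kg → truck 1 (remaining 0 kg)
112 kg → truck 2 (remaining 24 kg)
110 kg → truck 4 (remaining 65 kg)
110 kg → truck 5 (remaining 92 kg)
88 kg → truck 5 (remaining 4 kg)
66 kg → truck 6 (remaining 140 kg)
60 kg → truck 4 (remaining 5 kg)
8 trucks × 500 kg = 4000 kg; used 3345 kg; unused 655 kg.

655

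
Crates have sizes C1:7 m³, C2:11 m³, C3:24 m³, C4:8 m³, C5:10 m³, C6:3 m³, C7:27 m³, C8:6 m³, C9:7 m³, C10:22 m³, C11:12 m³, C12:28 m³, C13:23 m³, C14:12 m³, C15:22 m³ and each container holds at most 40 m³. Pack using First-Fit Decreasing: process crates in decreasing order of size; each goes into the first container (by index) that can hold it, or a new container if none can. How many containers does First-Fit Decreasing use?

6 containers

Sorted descending: 28, 27, 24, 23, 22, 22, 12, 12, 11, 10, 8, 7, 7, 6, 3.
28 m³ → container 1 (remaining 12 m³)
27 m³ → container 2 (remaining 13 m³)
24 m³ → container 3 (remaining 16 m³)
23 m³ → container 4 (remaining 17 m³)
22 m³ → container 5 (remaining 18 m³)
22 m³ → container 6 (remaining 18 m³)
12 m³ → container 1 (remaining 0 m³)
12 m³ → container 2 (remaining 1 m³)
11 m³ → container 3 (remaining 5 m³)
10 m³ → container 4 (remaining 7 m³)
8 m³ → container 5 (remaining 10 m³)
7 m³ → container 4 (remaining 0 m³)
7 m³ → container 5 (remaining 3 m³)
6 m³ → container 6 (remaining 12 m³)
3 m³ → container 3 (remaining 2 m³)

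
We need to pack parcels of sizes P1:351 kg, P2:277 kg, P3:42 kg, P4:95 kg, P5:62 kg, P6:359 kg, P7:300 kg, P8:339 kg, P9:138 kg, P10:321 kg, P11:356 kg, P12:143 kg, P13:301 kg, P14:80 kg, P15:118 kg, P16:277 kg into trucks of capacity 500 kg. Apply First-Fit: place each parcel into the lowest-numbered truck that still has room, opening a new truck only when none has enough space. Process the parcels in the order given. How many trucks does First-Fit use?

9 trucks

truck 1: place P1 (351 kg), 149 kg left
truck 2: place P2 (277 kg), 223 kg left
truck 1: place P3 (42 kg), 107 kg left
truck 1: place P4 (95 kg), 12 kg left
truck 2: place P5 (62 kg), 161 kg left
truck 3: place P6 (359 kg), 141 kg left
truck 4: place P7 (300 kg), 200 kg left
truck 5: place P8 (339 kg), 161 kg left
truck 2: place P9 (138 kg), 23 kg left
truck 6: place P10 (321 kg), 179 kg left
truck 7: place P11 (356 kg), 144 kg left
truck 4: place P12 (143 kg), 57 kg left
truck 8: place P13 (301 kg), 199 kg left
truck 3: place P14 (80 kg), 61 kg left
truck 5: place P15 (118 kg), 43 kg left
truck 9: place P16 (277 kg), 223 kg left
Final trucks: [351,42,95] [277,62,138] [359,80] [300,143] [339,118] [321] [356] [301] [277].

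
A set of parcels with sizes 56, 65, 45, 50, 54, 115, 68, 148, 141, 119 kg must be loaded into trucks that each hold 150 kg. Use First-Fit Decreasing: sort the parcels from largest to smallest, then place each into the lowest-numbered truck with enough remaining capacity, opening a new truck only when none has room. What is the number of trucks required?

Sorted descending: 148, 141, 119, 115, 68, 65, 56, 54, 50, 45.
148 kg → truck 1 (remaining 2 kg)
141 kg → truck 2 (remaining 9 kg)
119 kg → truck 3 (remaining 31 kg)
115 kg → truck 4 (remaining 35 kg)
68 kg → truck 5 (remaining 82 kg)
65 kg → truck 5 (remaining 17 kg)
56 kg → truck 6 (remaining 94 kg)
54 kg → truck 6 (remaining 40 kg)
50 kg → truck 7 (remaining 100 kg)
45 kg → truck 7 (remaining 55 kg)

7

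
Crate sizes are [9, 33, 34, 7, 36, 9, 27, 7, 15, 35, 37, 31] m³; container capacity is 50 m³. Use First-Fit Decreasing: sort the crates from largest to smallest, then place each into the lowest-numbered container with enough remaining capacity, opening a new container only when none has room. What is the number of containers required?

Sorted descending: 37, 36, 35, 34, 33, 31, 27, 15, 9, 9, 7, 7.
37 m³ → container 1 (remaining 13 m³)
36 m³ → container 2 (remaining 14 m³)
35 m³ → container 3 (remaining 15 m³)
34 m³ → container 4 (remaining 16 m³)
33 m³ → container 5 (remaining 17 m³)
31 m³ → container 6 (remaining 19 m³)
27 m³ → container 7 (remaining 23 m³)
15 m³ → container 3 (remaining 0 m³)
9 m³ → container 1 (remaining 4 m³)
9 m³ → container 2 (remaining 5 m³)
7 m³ → container 4 (remaining 9 m³)
7 m³ → container 4 (remaining 2 m³)

7 containers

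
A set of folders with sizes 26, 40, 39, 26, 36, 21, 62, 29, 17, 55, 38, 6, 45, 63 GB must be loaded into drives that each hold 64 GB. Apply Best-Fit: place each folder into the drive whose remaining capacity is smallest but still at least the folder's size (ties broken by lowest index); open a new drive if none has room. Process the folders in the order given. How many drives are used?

10 drives

26 GB → drive 1 (remaining 38 GB)
40 GB → drive 2 (remaining 24 GB)
39 GB → drive 3 (remaining 25 GB)
26 GB → drive 1 (remaining 12 GB)
36 GB → drive 4 (remaining 28 GB)
21 GB → drive 2 (remaining 3 GB)
62 GB → drive 5 (remaining 2 GB)
29 GB → drive 6 (remaining 35 GB)
17 GB → drive 3 (remaining 8 GB)
55 GB → drive 7 (remaining 9 GB)
38 GB → drive 8 (remaining 26 GB)
6 GB → drive 3 (remaining 2 GB)
45 GB → drive 9 (remaining 19 GB)
63 GB → drive 10 (remaining 1 GB)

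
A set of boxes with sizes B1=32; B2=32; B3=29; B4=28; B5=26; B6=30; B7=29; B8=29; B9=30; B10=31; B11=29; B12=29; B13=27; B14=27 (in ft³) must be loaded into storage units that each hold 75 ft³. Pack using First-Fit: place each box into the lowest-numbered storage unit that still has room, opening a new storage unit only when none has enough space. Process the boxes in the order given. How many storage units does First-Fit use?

storage unit 1: place B1 (32 ft³), 43 ft³ left
storage unit 1: place B2 (32 ft³), 11 ft³ left
storage unit 2: place B3 (29 ft³), 46 ft³ left
storage unit 2: place B4 (28 ft³), 18 ft³ left
storage unit 3: place B5 (26 ft³), 49 ft³ left
storage unit 3: place B6 (30 ft³), 19 ft³ left
storage unit 4: place B7 (29 ft³), 46 ft³ left
storage unit 4: place B8 (29 ft³), 17 ft³ left
storage unit 5: place B9 (30 ft³), 45 ft³ left
storage unit 5: place B10 (31 ft³), 14 ft³ left
storage unit 6: place B11 (29 ft³), 46 ft³ left
storage unit 6: place B12 (29 ft³), 17 ft³ left
storage unit 7: place B13 (27 ft³), 48 ft³ left
storage unit 7: place B14 (27 ft³), 21 ft³ left

7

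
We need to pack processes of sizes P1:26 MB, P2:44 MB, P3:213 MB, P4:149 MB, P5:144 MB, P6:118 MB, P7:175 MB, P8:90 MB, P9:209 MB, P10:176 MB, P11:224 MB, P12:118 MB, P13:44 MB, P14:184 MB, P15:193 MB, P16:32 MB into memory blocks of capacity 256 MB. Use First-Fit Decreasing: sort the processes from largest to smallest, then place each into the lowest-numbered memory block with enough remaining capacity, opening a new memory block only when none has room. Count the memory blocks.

10 memory blocks

Sorted descending: 224, 213, 209, 193, 184, 176, 175, 149, 144, 118, 118, 90, 44, 44, 32, 26.
memory block 1: place 224 MB, 32 MB left
memory block 2: place 213 MB, 43 MB left
memory block 3: place 209 MB, 47 MB left
memory block 4: place 193 MB, 63 MB left
memory block 5: place 184 MB, 72 MB left
memory block 6: place 176 MB, 80 MB left
memory block 7: place 175 MB, 81 MB left
memory block 8: place 149 MB, 107 MB left
memory block 9: place 144 MB, 112 MB left
memory block 10: place 118 MB, 138 MB left
memory block 10: place 118 MB, 20 MB left
memory block 8: place 90 MB, 17 MB left
memory block 3: place 44 MB, 3 MB left
memory block 4: place 44 MB, 19 MB left
memory block 1: place 32 MB, 0 MB left
memory block 2: place 26 MB, 17 MB left
Final memory blocks: [224,32] [213,26] [209,44] [193,44] [184] [176] [175] [149,90] [144] [118,118].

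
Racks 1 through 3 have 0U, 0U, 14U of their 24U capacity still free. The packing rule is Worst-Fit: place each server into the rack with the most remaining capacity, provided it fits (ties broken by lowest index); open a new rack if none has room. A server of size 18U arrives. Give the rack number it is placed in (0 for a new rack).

0

No rack has ≥ 18U free, so a new rack is opened.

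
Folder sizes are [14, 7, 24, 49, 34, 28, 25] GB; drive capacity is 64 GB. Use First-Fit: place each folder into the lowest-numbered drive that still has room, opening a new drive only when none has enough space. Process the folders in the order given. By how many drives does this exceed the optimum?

First-Fit: [14,7,24] [49] [34,28] [25] → 4 drives.
Total size 181 GB; any packing needs at least ⌈181/64⌉ = 3 drives.
An optimal packing achieves that bound: [49,14] [34,28] [25,24,7] → 3 drives.
Excess: 4 − 3 = 1.

1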